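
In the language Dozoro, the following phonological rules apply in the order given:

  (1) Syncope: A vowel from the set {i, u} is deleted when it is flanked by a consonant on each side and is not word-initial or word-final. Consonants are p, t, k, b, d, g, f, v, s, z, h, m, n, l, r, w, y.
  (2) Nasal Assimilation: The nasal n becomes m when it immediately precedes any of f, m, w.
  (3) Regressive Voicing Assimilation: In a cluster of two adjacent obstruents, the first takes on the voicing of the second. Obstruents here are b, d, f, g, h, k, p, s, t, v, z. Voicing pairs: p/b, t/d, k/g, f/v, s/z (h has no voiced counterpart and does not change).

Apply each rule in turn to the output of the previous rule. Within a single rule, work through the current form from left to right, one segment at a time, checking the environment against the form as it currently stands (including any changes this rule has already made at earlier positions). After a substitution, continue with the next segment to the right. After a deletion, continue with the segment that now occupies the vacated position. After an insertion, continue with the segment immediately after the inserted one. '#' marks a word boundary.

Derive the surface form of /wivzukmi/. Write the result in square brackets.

[wvskmi]

(1) Syncope: [wivzukmi] → [wvzkmi]
(2) Nasal Assimilation: no change — [wvzkmi]
(3) Regressive Voicing Assimilation: [wvzkmi] → [wvskmi]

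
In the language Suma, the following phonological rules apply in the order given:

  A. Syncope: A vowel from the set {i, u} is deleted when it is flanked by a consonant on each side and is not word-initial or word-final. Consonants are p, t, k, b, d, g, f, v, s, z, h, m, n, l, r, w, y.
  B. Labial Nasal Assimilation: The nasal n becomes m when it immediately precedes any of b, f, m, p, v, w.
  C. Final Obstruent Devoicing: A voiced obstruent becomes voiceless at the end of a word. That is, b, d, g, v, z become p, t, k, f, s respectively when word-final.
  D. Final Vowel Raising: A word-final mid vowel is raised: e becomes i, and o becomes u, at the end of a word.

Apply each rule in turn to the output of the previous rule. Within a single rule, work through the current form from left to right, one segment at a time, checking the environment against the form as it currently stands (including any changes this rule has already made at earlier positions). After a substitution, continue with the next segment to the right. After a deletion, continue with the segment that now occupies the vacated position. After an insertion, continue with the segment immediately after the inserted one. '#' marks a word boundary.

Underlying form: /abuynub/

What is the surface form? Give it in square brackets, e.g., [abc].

[abymp]

A Syncope: [abuynub] → [abynb]
B Labial Nasal Assimilation: [abynb] → [abymb]
C Final Obstruent Devoicing: [abymb] → [abymp]
D Final Vowel Raising: no change — [abymp]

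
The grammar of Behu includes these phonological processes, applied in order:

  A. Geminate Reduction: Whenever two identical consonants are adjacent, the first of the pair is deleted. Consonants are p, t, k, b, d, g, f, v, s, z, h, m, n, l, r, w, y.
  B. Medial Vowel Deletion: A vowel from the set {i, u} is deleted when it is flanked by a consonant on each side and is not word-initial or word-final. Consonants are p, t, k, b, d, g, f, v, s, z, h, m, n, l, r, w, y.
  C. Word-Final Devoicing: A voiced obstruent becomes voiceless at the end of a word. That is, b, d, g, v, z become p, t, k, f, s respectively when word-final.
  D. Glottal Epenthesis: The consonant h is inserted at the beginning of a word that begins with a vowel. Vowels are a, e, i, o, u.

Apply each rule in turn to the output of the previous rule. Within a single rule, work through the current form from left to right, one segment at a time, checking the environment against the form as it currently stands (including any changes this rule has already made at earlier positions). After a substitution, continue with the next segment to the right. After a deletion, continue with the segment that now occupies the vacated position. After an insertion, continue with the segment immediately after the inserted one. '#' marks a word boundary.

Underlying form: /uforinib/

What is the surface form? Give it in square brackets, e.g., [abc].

[hufornp]

A Geminate Reduction: no change — [uforinib]
B Medial Vowel Deletion: [uforinib] → [ufornb]
C Word-Final Devoicing: [ufornb] → [ufornp]
D Glottal Epenthesis: [ufornp] → [hufornp]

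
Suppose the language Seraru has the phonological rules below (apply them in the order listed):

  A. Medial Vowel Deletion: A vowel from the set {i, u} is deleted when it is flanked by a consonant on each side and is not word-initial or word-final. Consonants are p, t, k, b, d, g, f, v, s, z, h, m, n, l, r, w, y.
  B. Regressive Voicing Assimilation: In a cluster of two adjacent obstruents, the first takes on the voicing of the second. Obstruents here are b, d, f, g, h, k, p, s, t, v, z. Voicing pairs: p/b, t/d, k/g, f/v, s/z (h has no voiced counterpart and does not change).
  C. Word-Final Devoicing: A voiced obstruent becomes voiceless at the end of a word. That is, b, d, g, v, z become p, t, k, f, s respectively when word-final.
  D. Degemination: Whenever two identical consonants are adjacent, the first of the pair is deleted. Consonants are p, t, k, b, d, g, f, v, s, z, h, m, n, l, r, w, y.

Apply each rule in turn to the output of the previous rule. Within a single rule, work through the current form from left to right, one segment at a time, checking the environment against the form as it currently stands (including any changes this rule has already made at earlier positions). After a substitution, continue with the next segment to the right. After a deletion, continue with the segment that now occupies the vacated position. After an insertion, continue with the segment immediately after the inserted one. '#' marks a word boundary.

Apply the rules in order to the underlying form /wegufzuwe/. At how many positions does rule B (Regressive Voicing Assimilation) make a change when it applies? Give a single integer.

2

A Medial Vowel Deletion: [wegufzuwe] → [wegfzwe]
B Regressive Voicing Assimilation: [wegfzwe] → [wekvzwe]
C Word-Final Devoicing: no change — [wekvzwe]
D Degemination: no change — [wekvzwe]
Rule B changed 2 position(s).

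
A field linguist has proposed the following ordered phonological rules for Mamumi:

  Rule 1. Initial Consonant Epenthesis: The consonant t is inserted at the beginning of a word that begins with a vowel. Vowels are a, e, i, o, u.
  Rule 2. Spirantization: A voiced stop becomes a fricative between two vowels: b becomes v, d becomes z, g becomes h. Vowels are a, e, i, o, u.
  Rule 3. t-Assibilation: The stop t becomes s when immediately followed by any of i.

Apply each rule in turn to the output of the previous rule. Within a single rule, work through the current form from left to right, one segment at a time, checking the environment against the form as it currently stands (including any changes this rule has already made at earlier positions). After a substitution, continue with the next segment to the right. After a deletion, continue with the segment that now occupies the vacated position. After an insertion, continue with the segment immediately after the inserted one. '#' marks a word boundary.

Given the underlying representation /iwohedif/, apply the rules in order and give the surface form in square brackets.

[siwohezif]

Rule 1 Initial Consonant Epenthesis: [iwohedif] → [tiwohedif]
Rule 2 Spirantization: [tiwohedif] → [tiwohezif]
Rule 3 t-Assibilation: [tiwohezif] → [siwohezif]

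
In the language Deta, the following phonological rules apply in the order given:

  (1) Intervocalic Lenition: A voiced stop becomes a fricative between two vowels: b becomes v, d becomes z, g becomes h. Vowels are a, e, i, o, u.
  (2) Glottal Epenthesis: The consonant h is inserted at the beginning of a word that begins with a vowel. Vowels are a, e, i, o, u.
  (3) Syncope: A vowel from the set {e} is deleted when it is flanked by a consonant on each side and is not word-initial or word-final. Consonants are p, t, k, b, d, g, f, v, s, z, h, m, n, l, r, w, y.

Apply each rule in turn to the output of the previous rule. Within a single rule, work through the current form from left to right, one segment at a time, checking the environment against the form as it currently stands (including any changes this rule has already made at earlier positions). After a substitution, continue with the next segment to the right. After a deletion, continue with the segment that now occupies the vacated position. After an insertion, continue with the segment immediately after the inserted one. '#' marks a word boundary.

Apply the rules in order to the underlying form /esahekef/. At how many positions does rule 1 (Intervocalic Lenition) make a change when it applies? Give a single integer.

(1) Intervocalic Lenition: no change — [esahekef]
(2) Glottal Epenthesis: [esahekef] → [hesahekef]
(3) Syncope: [hesahekef] → [hsahkf]
Rule 1 changed 0 position(s).

0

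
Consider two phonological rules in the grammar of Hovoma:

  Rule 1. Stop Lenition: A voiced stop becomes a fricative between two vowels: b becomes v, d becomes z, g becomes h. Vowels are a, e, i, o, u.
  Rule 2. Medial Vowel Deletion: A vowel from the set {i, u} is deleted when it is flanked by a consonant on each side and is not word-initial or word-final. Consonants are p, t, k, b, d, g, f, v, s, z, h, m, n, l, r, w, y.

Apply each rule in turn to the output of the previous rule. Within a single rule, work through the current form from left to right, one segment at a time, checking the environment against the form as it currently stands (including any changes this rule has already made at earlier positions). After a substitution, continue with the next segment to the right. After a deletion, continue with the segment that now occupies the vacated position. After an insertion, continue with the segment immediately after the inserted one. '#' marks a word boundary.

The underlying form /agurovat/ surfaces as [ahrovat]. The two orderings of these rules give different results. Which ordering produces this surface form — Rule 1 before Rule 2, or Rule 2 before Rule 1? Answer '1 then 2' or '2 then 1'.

Order 1 then 2:
  1 Stop Lenition: [agurovat] → [ahurovat]
  2 Medial Vowel Deletion: [ahurovat] → [ahrovat]
  result: [ahrovat]
Order 2 then 1:
  2 Medial Vowel Deletion: [agurovat] → [agrovat]
  1 Stop Lenition: no change — [agrovat]
  result: [agrovat]

1 then 2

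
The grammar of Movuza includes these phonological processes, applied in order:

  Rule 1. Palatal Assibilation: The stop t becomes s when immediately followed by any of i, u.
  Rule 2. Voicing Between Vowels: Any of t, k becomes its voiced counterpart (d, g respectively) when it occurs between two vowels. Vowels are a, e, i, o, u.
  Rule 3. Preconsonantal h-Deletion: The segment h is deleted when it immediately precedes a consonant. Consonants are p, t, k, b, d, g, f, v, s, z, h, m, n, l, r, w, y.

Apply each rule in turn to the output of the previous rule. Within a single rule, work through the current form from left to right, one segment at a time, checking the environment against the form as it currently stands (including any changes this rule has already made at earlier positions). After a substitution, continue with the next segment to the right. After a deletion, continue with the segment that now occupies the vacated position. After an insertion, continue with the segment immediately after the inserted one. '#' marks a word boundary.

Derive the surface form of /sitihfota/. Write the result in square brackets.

Rule 1 Palatal Assibilation: [sitihfota] → [sisihfota]
Rule 2 Voicing Between Vowels: [sisihfota] → [sisihfoda]
Rule 3 Preconsonantal h-Deletion: [sisihfoda] → [sisifoda]

[sisifoda]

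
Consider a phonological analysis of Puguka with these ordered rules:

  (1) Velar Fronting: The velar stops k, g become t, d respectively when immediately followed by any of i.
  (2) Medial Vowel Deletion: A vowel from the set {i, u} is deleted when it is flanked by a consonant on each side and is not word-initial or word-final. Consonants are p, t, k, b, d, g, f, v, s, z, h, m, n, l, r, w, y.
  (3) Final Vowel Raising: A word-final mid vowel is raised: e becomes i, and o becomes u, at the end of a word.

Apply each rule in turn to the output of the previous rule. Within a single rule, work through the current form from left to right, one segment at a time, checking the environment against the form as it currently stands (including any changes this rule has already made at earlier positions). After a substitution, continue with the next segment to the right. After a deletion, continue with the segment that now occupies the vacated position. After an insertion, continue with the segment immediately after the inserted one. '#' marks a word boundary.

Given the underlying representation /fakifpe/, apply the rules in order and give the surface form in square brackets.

(1) Velar Fronting: [fakifpe] → [fatifpe]
(2) Medial Vowel Deletion: [fatifpe] → [fatfpe]
(3) Final Vowel Raising: [fatfpe] → [fatfpi]

[fatfpi]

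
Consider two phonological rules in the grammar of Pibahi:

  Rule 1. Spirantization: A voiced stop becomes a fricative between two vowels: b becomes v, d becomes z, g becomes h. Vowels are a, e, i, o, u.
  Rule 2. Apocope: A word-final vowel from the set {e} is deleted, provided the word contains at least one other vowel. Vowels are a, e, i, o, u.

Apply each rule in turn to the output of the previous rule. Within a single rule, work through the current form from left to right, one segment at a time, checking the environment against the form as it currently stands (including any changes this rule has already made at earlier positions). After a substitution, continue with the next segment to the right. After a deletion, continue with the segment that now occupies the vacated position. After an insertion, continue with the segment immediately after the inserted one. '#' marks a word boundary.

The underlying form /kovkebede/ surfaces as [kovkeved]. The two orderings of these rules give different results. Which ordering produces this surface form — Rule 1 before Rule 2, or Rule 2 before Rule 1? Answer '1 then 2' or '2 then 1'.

2 then 1

Order 1 then 2:
  1 Spirantization: [kovkebede] → [kovkeveze]
  2 Apocope: [kovkeveze] → [kovkevez]
  result: [kovkevez]
Order 2 then 1:
  2 Apocope: [kovkebede] → [kovkebed]
  1 Spirantization: [kovkebed] → [kovkeved]
  result: [kovkeved]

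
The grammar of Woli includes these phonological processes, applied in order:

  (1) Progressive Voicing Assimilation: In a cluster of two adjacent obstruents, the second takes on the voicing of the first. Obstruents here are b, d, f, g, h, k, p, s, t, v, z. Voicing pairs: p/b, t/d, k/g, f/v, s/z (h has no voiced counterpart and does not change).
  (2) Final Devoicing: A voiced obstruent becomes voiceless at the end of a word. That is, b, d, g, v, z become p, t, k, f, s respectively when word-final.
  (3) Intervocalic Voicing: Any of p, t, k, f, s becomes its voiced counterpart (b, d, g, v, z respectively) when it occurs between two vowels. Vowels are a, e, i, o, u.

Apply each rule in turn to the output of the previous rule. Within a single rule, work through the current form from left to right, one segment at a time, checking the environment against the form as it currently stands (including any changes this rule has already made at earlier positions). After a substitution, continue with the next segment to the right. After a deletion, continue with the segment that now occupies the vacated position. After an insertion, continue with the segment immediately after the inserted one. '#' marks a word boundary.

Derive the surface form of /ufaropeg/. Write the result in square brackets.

(1) Progressive Voicing Assimilation: no change — [ufaropeg]
(2) Final Devoicing: [ufaropeg] → [ufaropek]
(3) Intervocalic Voicing: [ufaropek] → [uvarobek]

[uvarobek]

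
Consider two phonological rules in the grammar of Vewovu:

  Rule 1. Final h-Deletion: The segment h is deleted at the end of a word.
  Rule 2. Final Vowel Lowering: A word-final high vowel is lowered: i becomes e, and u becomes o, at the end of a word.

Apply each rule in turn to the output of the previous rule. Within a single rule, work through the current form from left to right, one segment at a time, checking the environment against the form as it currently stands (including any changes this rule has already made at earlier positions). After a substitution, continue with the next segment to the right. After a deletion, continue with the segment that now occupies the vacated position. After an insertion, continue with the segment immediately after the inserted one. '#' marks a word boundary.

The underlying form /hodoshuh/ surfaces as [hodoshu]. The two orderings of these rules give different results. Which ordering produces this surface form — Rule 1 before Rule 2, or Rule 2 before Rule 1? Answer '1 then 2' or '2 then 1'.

2 then 1

Order 1 then 2:
  1 Final h-Deletion: [hodoshuh] → [hodoshu]
  2 Final Vowel Lowering: [hodoshu] → [hodosho]
  result: [hodosho]
Order 2 then 1:
  2 Final Vowel Lowering: no change — [hodoshuh]
  1 Final h-Deletion: [hodoshuh] → [hodoshu]
  result: [hodoshu]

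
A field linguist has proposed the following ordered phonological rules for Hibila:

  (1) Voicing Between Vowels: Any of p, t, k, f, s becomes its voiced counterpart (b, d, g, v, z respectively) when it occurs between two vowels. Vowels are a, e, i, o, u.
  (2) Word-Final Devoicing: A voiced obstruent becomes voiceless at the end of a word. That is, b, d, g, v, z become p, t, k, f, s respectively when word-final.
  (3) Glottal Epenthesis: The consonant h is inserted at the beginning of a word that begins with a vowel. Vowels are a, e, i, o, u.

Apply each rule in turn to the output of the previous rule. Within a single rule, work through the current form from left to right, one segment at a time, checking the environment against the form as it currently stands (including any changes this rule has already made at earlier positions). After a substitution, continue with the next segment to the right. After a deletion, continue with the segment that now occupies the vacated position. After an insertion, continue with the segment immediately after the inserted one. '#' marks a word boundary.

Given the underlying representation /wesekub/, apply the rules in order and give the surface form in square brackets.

[wezegup]

(1) Voicing Between Vowels: [wesekub] → [wezegub]
(2) Word-Final Devoicing: [wezegub] → [wezegup]
(3) Glottal Epenthesis: no change — [wezegup]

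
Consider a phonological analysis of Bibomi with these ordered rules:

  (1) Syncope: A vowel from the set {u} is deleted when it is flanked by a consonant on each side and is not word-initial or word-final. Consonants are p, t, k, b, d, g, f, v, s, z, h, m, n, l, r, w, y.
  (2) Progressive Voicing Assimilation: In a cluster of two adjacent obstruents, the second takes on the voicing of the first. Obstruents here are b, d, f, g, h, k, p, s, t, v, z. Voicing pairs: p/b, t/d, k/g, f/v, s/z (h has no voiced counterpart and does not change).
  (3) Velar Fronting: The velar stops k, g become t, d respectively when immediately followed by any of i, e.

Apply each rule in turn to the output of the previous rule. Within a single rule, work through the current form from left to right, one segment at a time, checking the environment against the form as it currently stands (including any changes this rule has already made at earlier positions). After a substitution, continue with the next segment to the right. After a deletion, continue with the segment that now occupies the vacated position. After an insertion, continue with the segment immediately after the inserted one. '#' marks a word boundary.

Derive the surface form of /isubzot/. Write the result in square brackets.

(1) Syncope: [isubzot] → [isbzot]
(2) Progressive Voicing Assimilation: [isbzot] → [ispsot]
(3) Velar Fronting: no change — [ispsot]

[ispsot]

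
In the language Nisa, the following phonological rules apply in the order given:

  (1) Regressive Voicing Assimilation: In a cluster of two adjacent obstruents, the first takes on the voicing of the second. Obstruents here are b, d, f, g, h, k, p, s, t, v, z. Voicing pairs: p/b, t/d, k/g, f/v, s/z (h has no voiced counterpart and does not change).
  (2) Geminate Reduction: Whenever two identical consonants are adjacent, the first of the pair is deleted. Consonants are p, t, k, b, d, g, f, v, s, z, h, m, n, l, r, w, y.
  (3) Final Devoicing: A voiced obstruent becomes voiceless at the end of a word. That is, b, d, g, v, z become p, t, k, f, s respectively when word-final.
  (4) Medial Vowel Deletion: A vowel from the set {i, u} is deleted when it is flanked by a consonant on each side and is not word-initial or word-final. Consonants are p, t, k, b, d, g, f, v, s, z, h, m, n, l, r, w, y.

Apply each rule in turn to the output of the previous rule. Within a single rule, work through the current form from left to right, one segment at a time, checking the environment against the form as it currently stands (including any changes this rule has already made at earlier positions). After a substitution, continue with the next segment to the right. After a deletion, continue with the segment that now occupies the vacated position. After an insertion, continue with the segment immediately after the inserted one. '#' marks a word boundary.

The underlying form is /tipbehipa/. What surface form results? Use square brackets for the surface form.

(1) Regressive Voicing Assimilation: [tipbehipa] → [tibbehipa]
(2) Geminate Reduction: [tibbehipa] → [tibehipa]
(3) Final Devoicing: no change — [tibehipa]
(4) Medial Vowel Deletion: [tibehipa] → [tbehpa]

[tbehpa]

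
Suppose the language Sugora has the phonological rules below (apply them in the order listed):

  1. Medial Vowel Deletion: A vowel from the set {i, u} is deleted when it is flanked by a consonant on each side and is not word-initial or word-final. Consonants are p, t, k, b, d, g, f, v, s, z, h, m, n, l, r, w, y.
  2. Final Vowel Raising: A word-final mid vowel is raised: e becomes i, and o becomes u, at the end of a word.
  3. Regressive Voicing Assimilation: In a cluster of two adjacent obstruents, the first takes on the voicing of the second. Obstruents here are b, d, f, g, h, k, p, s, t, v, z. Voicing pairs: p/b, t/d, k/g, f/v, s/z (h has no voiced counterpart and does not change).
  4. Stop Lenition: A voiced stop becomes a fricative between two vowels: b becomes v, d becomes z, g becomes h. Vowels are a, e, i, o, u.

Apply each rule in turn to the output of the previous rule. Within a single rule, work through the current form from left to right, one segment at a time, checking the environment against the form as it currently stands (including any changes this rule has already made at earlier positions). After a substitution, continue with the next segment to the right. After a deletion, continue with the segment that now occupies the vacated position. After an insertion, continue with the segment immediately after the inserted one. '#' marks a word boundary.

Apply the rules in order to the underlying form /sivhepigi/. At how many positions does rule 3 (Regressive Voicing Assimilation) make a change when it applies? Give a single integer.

3

1 Medial Vowel Deletion: [sivhepigi] → [svhepgi]
2 Final Vowel Raising: no change — [svhepgi]
3 Regressive Voicing Assimilation: [svhepgi] → [zfhebgi]
4 Stop Lenition: no change — [zfhebgi]
Rule 3 changed 3 position(s).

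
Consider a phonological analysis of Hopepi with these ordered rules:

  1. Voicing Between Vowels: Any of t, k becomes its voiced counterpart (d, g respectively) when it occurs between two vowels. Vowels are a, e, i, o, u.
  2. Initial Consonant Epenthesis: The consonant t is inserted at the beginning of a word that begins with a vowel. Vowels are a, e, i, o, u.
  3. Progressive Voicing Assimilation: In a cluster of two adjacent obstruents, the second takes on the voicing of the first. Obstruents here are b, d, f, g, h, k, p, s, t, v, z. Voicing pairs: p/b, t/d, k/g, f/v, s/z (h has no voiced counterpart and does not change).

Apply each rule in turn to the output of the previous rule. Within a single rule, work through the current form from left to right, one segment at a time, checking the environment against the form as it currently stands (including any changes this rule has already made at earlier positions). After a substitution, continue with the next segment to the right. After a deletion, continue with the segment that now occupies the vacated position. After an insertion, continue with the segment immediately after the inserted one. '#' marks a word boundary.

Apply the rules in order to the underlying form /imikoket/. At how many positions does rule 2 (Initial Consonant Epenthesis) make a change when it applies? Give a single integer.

1

1 Voicing Between Vowels: [imikoket] → [imigoget]
2 Initial Consonant Epenthesis: [imigoget] → [timigoget]
3 Progressive Voicing Assimilation: no change — [timigoget]
Rule 2 changed 1 position(s).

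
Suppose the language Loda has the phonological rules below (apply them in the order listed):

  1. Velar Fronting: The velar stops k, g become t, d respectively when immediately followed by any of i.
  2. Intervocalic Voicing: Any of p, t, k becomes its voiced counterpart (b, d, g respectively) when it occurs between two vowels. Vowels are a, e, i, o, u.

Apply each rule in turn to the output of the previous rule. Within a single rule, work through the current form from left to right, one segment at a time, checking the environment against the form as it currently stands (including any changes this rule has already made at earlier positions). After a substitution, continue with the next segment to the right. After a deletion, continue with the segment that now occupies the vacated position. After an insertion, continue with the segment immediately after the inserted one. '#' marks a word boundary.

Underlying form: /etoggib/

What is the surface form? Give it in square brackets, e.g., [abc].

1 Velar Fronting: [etoggib] → [etogdib]
2 Intervocalic Voicing: [etogdib] → [edogdib]

[edogdib]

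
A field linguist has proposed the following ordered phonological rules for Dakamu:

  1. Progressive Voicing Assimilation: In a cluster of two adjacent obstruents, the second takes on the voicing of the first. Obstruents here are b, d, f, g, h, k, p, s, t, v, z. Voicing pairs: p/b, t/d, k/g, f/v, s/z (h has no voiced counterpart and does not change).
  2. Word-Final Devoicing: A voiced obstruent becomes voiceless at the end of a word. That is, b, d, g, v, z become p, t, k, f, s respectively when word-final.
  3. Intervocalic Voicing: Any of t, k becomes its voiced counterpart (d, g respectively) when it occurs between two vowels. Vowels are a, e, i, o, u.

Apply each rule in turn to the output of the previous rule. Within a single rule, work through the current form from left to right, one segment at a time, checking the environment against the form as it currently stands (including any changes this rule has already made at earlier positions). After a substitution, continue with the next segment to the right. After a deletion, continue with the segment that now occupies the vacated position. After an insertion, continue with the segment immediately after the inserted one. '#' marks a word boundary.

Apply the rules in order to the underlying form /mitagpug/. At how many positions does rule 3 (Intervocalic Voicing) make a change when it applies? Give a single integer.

1

1 Progressive Voicing Assimilation: [mitagpug] → [mitagbug]
2 Word-Final Devoicing: [mitagbug] → [mitagbuk]
3 Intervocalic Voicing: [mitagbuk] → [midagbuk]
Rule 3 changed 1 position(s).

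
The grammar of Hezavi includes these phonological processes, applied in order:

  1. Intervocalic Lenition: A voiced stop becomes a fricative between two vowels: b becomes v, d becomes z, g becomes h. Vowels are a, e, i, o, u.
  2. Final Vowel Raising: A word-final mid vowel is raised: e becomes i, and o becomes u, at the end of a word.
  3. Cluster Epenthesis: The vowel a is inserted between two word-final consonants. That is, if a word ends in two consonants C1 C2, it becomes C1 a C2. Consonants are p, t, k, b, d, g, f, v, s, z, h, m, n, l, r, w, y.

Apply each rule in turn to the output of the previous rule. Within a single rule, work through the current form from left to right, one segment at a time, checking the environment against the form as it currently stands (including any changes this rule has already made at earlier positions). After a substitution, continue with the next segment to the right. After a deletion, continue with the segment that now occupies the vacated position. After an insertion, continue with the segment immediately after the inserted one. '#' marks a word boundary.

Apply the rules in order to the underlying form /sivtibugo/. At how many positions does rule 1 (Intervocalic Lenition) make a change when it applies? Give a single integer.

2

1 Intervocalic Lenition: [sivtibugo] → [sivtivuho]
2 Final Vowel Raising: [sivtivuho] → [sivtivuhu]
3 Cluster Epenthesis: no change — [sivtivuhu]
Rule 1 changed 2 position(s).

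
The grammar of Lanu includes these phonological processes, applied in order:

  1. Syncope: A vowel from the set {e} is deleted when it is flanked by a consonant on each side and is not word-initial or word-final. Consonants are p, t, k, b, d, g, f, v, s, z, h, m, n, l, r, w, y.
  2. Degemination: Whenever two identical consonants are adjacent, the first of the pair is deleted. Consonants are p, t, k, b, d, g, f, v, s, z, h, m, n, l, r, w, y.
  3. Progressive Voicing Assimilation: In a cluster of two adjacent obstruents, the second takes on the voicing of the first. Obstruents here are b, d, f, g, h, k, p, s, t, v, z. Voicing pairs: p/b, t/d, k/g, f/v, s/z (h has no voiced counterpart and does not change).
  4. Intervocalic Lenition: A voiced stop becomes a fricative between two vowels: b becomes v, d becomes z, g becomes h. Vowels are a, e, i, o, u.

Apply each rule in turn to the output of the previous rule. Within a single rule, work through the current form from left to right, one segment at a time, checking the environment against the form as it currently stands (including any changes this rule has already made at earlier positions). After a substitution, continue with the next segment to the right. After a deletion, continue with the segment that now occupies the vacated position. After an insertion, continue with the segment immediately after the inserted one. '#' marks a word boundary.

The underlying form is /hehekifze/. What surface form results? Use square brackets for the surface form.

1 Syncope: [hehekifze] → [hhkifze]
2 Degemination: [hhkifze] → [hkifze]
3 Progressive Voicing Assimilation: [hkifze] → [hkifse]
4 Intervocalic Lenition: no change — [hkifse]

[hkifse]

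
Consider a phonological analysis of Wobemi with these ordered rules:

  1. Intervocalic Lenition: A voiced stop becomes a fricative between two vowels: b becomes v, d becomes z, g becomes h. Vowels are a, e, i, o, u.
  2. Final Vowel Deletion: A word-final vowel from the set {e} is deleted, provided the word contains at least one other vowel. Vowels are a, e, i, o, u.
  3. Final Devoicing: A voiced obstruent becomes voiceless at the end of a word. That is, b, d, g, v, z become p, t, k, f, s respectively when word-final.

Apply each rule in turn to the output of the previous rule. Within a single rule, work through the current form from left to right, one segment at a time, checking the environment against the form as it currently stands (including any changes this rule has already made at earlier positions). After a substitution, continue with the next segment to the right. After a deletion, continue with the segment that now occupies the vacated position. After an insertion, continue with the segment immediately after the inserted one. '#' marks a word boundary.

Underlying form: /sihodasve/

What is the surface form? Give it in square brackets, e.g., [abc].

1 Intervocalic Lenition: [sihodasve] → [sihozasve]
2 Final Vowel Deletion: [sihozasve] → [sihozasv]
3 Final Devoicing: [sihozasv] → [sihozasf]

[sihozasf]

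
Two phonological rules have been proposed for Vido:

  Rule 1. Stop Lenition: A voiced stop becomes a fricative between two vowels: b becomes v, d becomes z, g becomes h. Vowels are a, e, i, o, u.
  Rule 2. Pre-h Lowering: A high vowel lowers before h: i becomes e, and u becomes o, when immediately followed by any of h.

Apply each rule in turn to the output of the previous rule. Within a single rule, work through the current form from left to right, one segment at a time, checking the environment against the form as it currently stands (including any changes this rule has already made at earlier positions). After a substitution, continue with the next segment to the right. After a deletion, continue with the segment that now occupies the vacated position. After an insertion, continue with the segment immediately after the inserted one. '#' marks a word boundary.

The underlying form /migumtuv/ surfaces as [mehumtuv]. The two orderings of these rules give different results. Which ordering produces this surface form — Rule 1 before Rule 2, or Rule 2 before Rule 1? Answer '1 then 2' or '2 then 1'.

Order 1 then 2:
  1 Stop Lenition: [migumtuv] → [mihumtuv]
  2 Pre-h Lowering: [mihumtuv] → [mehumtuv]
  result: [mehumtuv]
Order 2 then 1:
  2 Pre-h Lowering: no change — [migumtuv]
  1 Stop Lenition: [migumtuv] → [mihumtuv]
  result: [mihumtuv]

1 then 2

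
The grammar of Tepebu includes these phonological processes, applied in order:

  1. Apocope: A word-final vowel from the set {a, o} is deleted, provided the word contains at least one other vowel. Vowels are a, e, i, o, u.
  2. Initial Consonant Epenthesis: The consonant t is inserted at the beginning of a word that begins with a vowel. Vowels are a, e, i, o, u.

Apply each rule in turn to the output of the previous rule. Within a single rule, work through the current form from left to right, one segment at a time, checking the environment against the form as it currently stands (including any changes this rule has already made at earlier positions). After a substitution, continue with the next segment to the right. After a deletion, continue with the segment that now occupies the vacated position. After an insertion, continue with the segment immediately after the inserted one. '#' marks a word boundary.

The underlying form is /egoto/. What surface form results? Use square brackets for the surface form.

1 Apocope: [egoto] → [egot]
2 Initial Consonant Epenthesis: [egot] → [tegot]

[tegot]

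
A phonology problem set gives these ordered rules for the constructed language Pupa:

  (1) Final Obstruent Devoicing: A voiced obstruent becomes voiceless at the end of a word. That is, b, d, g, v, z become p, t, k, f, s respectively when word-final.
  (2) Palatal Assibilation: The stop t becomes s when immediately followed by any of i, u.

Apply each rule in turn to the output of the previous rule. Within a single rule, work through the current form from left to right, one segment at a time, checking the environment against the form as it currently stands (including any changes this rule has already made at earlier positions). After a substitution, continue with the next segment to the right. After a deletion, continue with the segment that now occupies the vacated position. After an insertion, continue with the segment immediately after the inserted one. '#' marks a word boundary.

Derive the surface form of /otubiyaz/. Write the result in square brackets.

[osubiyas]

(1) Final Obstruent Devoicing: [otubiyaz] → [otubiyas]
(2) Palatal Assibilation: [otubiyas] → [osubiyas]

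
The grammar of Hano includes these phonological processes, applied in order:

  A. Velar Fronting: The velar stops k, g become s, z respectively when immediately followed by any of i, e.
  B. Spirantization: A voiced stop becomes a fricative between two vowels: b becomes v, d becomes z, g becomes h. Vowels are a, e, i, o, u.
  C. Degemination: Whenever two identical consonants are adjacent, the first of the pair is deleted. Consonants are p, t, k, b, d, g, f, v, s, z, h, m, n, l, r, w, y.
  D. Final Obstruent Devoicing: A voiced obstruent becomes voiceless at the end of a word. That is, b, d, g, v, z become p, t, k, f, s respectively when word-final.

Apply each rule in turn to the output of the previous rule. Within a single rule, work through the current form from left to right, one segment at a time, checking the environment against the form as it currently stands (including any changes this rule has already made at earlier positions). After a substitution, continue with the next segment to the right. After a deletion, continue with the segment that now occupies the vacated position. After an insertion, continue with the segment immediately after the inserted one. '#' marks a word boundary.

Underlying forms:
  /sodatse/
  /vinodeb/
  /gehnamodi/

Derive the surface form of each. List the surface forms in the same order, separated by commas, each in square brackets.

[sozatse], [vinozep], [zehnamozi]

/sodatse/:
  A Velar Fronting: no change — [sodatse]
  B Spirantization: [sodatse] → [sozatse]
  C Degemination: no change — [sozatse]
  D Final Obstruent Devoicing: no change — [sozatse]
/vinodeb/:
  A Velar Fronting: no change — [vinodeb]
  B Spirantization: [vinodeb] → [vinozeb]
  C Degemination: no change — [vinozeb]
  D Final Obstruent Devoicing: [vinozeb] → [vinozep]
/gehnamodi/:
  A Velar Fronting: [gehnamodi] → [zehnamodi]
  B Spirantization: [zehnamodi] → [zehnamozi]
  C Degemination: no change — [zehnamozi]
  D Final Obstruent Devoicing: no change — [zehnamozi]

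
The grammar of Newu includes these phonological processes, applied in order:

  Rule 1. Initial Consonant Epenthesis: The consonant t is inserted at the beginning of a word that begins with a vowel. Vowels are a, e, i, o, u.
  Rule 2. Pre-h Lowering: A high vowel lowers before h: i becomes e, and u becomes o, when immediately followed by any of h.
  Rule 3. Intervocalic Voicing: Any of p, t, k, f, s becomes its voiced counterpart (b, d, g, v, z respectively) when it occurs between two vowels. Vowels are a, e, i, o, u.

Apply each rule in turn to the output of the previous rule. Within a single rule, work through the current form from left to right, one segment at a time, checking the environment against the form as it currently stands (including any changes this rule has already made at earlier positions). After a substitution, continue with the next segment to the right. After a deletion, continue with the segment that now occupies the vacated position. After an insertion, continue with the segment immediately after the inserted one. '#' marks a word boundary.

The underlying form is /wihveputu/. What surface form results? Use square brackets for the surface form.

Rule 1 Initial Consonant Epenthesis: no change — [wihveputu]
Rule 2 Pre-h Lowering: [wihveputu] → [wehveputu]
Rule 3 Intervocalic Voicing: [wehveputu] → [wehvebudu]

[wehvebudu]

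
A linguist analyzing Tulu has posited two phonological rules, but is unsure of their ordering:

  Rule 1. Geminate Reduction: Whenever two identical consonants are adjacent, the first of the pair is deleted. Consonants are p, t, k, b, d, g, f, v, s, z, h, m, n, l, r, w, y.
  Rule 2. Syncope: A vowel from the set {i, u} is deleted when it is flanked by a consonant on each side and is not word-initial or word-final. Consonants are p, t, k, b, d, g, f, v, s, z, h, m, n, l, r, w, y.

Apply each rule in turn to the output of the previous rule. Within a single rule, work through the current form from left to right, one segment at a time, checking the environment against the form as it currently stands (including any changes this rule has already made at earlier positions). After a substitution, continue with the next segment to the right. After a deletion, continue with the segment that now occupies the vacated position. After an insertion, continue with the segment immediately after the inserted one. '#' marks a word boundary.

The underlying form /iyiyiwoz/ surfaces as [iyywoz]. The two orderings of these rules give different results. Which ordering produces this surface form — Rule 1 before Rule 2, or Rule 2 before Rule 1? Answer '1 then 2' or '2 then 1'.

Order 1 then 2:
  1 Geminate Reduction: no change — [iyiyiwoz]
  2 Syncope: [iyiyiwoz] → [iyywoz]
  result: [iyywoz]
Order 2 then 1:
  2 Syncope: [iyiyiwoz] → [iyywoz]
  1 Geminate Reduction: [iyywoz] → [iywoz]
  result: [iywoz]

1 then 2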